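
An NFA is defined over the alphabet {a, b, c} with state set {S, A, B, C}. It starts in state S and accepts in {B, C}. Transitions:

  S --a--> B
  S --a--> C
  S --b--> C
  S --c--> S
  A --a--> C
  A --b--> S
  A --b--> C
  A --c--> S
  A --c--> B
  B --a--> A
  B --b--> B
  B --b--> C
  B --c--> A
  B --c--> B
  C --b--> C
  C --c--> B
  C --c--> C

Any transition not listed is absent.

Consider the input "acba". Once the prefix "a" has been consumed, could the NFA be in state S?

Start in {S}.
Read 'a': S→{B, C}; now {B, C}.
State S is not in {B, C}.

No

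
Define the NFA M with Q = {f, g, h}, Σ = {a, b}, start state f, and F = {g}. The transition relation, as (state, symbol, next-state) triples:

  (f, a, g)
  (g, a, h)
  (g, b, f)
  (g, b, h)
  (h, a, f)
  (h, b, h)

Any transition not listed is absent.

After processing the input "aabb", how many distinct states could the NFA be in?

1

Start in {f}.
Read 'a': {f} → {g}.
Read 'a': {g} → {h}.
Read 'b': {h} → {h}.
Read 'b': {h} → {h}.
That set has 1 state.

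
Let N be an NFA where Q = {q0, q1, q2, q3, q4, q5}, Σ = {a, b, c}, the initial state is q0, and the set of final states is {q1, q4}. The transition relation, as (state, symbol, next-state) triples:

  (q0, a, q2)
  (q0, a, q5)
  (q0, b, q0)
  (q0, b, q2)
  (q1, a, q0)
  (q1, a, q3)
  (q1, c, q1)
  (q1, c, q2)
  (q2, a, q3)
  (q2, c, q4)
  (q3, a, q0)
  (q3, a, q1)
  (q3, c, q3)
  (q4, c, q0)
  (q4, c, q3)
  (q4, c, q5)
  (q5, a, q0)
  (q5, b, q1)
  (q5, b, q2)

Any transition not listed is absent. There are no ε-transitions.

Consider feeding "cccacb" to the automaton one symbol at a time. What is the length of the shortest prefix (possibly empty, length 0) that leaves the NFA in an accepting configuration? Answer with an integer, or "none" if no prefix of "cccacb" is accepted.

Start in {q0}.
Read 'c': {q0} → ∅.
The set is empty and remains empty for the remaining 5 symbols.
No reachable set along the way intersects F.

none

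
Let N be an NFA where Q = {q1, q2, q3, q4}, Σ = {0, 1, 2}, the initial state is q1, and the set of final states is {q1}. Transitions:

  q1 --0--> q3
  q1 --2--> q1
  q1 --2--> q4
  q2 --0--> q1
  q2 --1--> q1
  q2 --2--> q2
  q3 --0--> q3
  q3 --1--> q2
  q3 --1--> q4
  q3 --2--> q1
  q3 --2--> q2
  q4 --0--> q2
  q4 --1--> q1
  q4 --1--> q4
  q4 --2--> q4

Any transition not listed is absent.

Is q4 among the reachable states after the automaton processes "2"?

Yes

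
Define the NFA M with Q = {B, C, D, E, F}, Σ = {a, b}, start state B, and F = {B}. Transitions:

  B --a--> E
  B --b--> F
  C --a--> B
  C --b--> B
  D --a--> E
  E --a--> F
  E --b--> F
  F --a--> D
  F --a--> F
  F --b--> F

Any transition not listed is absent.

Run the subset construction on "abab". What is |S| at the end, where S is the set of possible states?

1

Start in {B}.
Read 'a': B→{E}; now {E}.
Read 'b': E→{F}; now {F}.
Read 'a': F→{D, F}; now {D, F}.
Read 'b': D→∅, F→{F}; now {F}.
That set has 1 state.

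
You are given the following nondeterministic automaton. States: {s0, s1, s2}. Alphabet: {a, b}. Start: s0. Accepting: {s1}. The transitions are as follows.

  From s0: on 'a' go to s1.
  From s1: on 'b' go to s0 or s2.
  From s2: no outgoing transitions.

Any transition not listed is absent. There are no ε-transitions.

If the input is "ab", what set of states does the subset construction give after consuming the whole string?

Start in {s0}.
Read 'a': {s0} → {s1}.
Read 'b': {s1} → {s0, s2}.

{s0, s2}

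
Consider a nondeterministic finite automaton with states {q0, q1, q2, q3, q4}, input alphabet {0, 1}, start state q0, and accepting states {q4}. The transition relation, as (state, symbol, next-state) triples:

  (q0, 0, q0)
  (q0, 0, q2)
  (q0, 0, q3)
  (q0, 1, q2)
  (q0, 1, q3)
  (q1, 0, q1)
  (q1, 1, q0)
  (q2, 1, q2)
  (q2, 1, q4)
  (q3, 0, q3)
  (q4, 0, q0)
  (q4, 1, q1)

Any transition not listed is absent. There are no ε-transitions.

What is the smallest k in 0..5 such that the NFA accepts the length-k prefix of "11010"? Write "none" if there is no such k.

2

Start in {q0}.
Read '1': {q0} → {q2, q3}.
Read '1': {q2, q3} → {q2, q4}.
None of the earlier sets intersect F, but {q2, q4} does.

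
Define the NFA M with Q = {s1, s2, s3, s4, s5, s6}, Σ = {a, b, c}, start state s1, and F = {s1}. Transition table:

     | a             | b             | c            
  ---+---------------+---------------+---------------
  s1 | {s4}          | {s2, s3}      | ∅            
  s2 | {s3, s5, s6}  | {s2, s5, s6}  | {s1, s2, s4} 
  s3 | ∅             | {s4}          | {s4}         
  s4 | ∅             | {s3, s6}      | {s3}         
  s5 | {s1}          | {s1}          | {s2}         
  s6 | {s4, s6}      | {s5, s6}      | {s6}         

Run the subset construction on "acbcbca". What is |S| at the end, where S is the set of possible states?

0

Start in {s1}.
Read 'a': {s1} → {s4}.
Read 'c': {s4} → {s3}.
Read 'b': {s3} → {s4}.
Read 'c': {s4} → {s3}.
Read 'b': {s3} → {s4}.
Read 'c': {s4} → {s3}.
Read 'a': {s3} → ∅.
That set has 0 states.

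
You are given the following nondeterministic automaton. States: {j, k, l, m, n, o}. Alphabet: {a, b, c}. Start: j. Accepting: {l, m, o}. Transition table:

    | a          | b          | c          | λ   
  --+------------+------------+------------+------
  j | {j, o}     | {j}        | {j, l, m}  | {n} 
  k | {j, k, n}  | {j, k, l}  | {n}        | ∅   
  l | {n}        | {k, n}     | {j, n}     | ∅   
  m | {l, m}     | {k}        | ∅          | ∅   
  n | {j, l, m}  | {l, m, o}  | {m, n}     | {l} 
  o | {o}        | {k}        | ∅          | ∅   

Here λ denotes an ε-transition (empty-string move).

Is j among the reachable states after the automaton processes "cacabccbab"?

Yes

Start: ε-closure({j}) = {j, l, n}.
Read 'c': {j, l, n} → {j, l, m, n}.
Read 'a': {j, l, m, n} → {j, l, m, n, o}.
Read 'c': {j, l, m, n, o} → {j, l, m, n}.
Read 'a': {j, l, m, n} → {j, l, m, n, o}.
Read 'b': {j, l, m, n, o} → {j, k, l, m, n, o}.
Read 'c': {j, k, l, m, n, o} → {j, l, m, n}.
Read 'c': {j, l, m, n} → {j, l, m, n}.
Read 'b': {j, l, m, n} → {j, k, l, m, n, o}.
Read 'a': {j, k, l, m, n, o} → {j, k, l, m, n, o}.
Read 'b': {j, k, l, m, n, o} → {j, k, l, m, n, o}.
State j is in {j, k, l, m, n, o}.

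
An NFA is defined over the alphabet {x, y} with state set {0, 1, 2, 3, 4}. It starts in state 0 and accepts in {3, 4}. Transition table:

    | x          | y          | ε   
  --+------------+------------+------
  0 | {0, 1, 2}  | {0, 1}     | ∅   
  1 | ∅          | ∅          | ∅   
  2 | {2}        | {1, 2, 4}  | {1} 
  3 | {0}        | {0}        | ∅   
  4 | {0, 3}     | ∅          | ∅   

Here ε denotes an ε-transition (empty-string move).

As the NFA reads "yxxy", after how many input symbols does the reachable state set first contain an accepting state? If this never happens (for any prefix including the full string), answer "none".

4

Start in {0}.
Read 'y': {0} → {0, 1}.
Read 'x': {0, 1} → {0, 1, 2}.
Read 'x': {0, 1, 2} → {0, 1, 2}.
Read 'y': {0, 1, 2} → {0, 1, 2, 4}.
None of the earlier sets intersect F, but {0, 1, 2, 4} does.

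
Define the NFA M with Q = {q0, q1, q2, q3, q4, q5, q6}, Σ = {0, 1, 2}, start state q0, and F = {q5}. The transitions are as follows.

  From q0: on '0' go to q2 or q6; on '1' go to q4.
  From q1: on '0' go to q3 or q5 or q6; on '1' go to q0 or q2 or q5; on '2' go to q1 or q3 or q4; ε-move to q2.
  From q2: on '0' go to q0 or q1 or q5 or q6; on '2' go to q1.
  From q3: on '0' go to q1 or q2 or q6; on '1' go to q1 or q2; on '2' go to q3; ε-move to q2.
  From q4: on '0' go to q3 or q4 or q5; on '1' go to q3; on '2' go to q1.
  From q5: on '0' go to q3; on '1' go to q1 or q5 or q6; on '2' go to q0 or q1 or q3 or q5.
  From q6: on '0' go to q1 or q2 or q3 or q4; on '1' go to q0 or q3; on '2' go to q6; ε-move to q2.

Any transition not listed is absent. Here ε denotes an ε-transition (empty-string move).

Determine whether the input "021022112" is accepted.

Start in {q0}.
Read '0': q0→{q2, q6}; now {q2, q6}.
Read '2': q2→{q1}, q6→{q6}; union {q1, q6}; ε-closure = {q1, q2, q6}.
Read '1': q1→{q0, q2, q5}, q2→∅, q6→{q0, q3}; now {q0, q2, q3, q5}.
Read '0': q0→{q2, q6}, q2→{q0, q1, q5, q6}, q3→{q1, q2, q6}, q5→{q3}; now {q0, q1, q2, q3, q5, q6}.
Read '2': q0→∅, q1→{q1, q3, q4}, q2→{q1}, q3→{q3}, q5→{q0, q1, q3, q5}, q6→{q6}; union {q0, q1, q3, q4, q5, q6}; ε-closure = {q0, q1, q2, q3, q4, q5, q6}.
Read '2': q0→∅, q1→{q1, q3, q4}, q2→{q1}, q3→{q3}, q4→{q1}, q5→{q0, q1, q3, q5}, q6→{q6}; union {q0, q1, q3, q4, q5, q6}; ε-closure = {q0, q1, q2, q3, q4, q5, q6}.
Read '1': q0→{q4}, q1→{q0, q2, q5}, q2→∅, q3→{q1, q2}, q4→{q3}, q5→{q1, q5, q6}, q6→{q0, q3}; now {q0, q1, q2, q3, q4, q5, q6}.
Read '1': q0→{q4}, q1→{q0, q2, q5}, q2→∅, q3→{q1, q2}, q4→{q3}, q5→{q1, q5, q6}, q6→{q0, q3}; now {q0, q1, q2, q3, q4, q5, q6}.
Read '2': q0→∅, q1→{q1, q3, q4}, q2→{q1}, q3→{q3}, q4→{q1}, q5→{q0, q1, q3, q5}, q6→{q6}; union {q0, q1, q3, q4, q5, q6}; ε-closure = {q0, q1, q2, q3, q4, q5, q6}.
The final set {q0, q1, q2, q3, q4, q5, q6} contains the accepting state q5.

Yes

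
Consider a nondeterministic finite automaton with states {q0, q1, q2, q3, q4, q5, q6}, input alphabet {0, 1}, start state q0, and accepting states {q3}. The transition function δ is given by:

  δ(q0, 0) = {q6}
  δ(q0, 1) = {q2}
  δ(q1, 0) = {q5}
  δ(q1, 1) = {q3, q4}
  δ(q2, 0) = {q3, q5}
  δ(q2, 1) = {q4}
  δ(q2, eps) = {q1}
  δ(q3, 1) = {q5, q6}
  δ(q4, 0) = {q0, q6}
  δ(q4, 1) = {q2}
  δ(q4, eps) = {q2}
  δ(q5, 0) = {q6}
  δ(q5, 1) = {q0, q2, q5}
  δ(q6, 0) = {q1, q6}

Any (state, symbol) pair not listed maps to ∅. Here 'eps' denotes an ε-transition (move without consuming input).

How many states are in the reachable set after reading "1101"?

5

Start in {q0}.
Read '1': {q0} → {q1, q2}.
Read '1': {q1, q2} → {q1, q2, q3, q4}.
Read '0': {q1, q2, q3, q4} → {q0, q3, q5, q6}.
Read '1': {q0, q3, q5, q6} → {q0, q1, q2, q5, q6}.
That set has 5 states.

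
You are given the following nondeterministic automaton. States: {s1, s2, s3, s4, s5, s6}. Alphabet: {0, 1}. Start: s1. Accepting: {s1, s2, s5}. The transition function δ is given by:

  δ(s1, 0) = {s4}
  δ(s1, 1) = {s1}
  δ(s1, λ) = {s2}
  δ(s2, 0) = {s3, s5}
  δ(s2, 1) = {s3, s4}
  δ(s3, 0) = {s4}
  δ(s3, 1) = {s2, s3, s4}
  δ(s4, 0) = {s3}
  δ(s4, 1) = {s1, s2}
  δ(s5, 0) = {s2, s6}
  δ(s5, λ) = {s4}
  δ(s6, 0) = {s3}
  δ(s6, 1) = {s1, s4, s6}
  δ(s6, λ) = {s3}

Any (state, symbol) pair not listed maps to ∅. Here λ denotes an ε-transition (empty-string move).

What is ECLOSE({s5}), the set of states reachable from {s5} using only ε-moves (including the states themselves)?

{s4, s5}

Begin with {s5}.
ε-move s5 → s4; add s4.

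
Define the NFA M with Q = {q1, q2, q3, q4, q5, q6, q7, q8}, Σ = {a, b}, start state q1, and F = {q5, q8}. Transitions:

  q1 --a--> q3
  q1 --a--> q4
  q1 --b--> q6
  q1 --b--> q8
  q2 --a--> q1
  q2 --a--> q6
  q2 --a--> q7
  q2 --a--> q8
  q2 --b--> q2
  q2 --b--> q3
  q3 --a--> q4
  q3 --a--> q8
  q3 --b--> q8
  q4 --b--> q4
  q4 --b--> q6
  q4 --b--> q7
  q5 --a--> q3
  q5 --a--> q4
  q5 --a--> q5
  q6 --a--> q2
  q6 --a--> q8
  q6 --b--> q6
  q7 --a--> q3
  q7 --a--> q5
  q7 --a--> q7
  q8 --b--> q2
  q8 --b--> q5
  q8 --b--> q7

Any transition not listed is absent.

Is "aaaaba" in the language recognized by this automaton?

Start in {q1}.
Read 'a': {q1} → {q3, q4}.
Read 'a': {q3, q4} → {q4, q8}.
Read 'a': {q4, q8} → ∅.
The set is empty and remains empty for the remaining 3 symbols.
The final set ∅ contains no accepting state.

No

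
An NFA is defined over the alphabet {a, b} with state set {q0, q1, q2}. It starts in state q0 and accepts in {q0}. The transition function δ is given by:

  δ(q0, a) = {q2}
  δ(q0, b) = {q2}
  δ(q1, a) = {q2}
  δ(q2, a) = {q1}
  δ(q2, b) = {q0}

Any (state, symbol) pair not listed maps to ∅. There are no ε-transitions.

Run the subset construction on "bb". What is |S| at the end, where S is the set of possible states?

Start in {q0}.
Read 'b': {q0} → {q2}.
Read 'b': {q2} → {q0}.
That set has 1 state.

1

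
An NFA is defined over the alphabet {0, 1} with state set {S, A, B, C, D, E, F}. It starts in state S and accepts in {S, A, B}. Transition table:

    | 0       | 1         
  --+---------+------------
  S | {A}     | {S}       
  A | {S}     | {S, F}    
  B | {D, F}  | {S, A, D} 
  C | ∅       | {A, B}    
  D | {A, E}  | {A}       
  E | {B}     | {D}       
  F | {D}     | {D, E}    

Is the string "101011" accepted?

Yes

Start in {S}.
Read '1': {S} → {S}.
Read '0': {S} → {A}.
Read '1': {A} → {S, F}.
Read '0': {S, F} → {A, D}.
Read '1': {A, D} → {S, A, F}.
Read '1': {S, A, F} → {S, D, E, F}.
The final set {S, D, E, F} contains the accepting state S.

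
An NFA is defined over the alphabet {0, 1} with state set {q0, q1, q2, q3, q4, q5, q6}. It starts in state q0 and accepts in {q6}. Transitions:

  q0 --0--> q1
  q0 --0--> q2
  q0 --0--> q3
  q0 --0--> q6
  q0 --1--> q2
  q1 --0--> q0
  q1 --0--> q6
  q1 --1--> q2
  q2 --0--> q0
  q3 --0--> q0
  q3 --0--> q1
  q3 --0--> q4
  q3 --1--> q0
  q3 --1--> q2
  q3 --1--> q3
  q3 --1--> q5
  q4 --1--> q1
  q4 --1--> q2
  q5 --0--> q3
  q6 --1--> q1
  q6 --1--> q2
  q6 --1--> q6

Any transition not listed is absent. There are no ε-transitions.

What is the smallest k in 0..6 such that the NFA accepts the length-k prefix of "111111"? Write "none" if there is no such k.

Start in {q0}.
Read '1': q0→{q2}; now {q2}.
Read '1': q2→∅; now ∅.
The set is empty and remains empty for the remaining 4 symbols.
No reachable set along the way intersects F.

none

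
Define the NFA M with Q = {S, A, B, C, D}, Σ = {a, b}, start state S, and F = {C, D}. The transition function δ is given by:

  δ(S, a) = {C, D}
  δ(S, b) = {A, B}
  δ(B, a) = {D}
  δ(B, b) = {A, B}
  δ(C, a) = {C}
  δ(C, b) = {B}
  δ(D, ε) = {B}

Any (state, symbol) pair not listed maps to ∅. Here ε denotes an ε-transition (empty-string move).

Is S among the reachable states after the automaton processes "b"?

No

Start in {S}.
Read 'b': {S} → {A, B}.
State S is not in {A, B}.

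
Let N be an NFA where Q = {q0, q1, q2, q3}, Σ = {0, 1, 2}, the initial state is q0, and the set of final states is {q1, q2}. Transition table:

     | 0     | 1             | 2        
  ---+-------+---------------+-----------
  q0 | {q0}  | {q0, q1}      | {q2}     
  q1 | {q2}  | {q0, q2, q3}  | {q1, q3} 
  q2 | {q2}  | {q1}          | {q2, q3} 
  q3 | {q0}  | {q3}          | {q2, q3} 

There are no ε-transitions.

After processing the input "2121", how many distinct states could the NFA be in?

3

Start in {q0}.
Read '2': q0→{q2}; now {q2}.
Read '1': q2→{q1}; now {q1}.
Read '2': q1→{q1, q3}; now {q1, q3}.
Read '1': q1→{q0, q2, q3}, q3→{q3}; now {q0, q2, q3}.
That set has 3 states.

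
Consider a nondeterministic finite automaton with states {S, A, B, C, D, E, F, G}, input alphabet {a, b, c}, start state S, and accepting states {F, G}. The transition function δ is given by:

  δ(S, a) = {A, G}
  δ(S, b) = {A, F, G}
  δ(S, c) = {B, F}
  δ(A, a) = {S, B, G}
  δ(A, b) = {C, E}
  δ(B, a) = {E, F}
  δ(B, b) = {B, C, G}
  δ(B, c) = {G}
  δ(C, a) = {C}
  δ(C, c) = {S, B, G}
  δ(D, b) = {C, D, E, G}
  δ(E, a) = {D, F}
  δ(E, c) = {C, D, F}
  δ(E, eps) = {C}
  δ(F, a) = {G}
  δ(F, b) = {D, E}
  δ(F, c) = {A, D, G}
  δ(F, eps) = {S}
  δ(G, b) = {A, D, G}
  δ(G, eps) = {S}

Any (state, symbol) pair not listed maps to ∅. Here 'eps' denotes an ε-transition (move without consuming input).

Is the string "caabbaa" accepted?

Start in {S}.
Read 'c': S→{B, F}; union {B, F}; ε-closure = {S, B, F}.
Read 'a': S→{A, G}, B→{E, F}, F→{G}; union {A, E, F, G}; ε-closure = {S, A, C, E, F, G}.
Read 'a': S→{A, G}, A→{S, B, G}, C→{C}, E→{D, F}, F→{G}, G→∅; now {S, A, B, C, D, F, G}.
Read 'b': S→{A, F, G}, A→{C, E}, B→{B, C, G}, C→∅, D→{C, D, E, G}, F→{D, E}, G→{A, D, G}; union {A, B, C, D, E, F, G}; ε-closure = {S, A, B, C, D, E, F, G}.
Read 'b': S→{A, F, G}, A→{C, E}, B→{B, C, G}, C→∅, D→{C, D, E, G}, E→∅, F→{D, E}, G→{A, D, G}; union {A, B, C, D, E, F, G}; ε-closure = {S, A, B, C, D, E, F, G}.
Read 'a': S→{A, G}, A→{S, B, G}, B→{E, F}, C→{C}, D→∅, E→{D, F}, F→{G}, G→∅; now {S, A, B, C, D, E, F, G}.
Read 'a': S→{A, G}, A→{S, B, G}, B→{E, F}, C→{C}, D→∅, E→{D, F}, F→{G}, G→∅; now {S, A, B, C, D, E, F, G}.
The final set {S, A, B, C, D, E, F, G} contains the accepting states F, G.

Yes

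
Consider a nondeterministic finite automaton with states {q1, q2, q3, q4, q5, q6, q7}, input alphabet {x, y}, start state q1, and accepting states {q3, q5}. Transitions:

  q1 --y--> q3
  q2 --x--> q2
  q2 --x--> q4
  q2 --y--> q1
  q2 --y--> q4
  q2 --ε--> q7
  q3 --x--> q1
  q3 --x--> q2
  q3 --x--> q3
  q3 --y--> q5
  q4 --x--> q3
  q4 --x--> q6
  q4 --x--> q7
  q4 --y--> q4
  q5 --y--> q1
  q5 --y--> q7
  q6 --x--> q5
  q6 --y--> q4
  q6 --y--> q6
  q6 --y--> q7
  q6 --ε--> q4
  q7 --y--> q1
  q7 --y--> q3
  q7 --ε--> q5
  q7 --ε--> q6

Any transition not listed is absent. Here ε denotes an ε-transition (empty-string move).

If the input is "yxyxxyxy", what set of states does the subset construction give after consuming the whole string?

Start in {q1}.
Read 'y': q1→{q3}; now {q3}.
Read 'x': q3→{q1, q2, q3}; union {q1, q2, q3}; ε-closure = {q1, q2, q3, q4, q5, q6, q7}.
Read 'y': q1→{q3}, q2→{q1, q4}, q3→{q5}, q4→{q4}, q5→{q1, q7}, q6→{q4, q6, q7}, q7→{q1, q3}; now {q1, q3, q4, q5, q6, q7}.
Read 'x': q1→∅, q3→{q1, q2, q3}, q4→{q3, q6, q7}, q5→∅, q6→{q5}, q7→∅; union {q1, q2, q3, q5, q6, q7}; ε-closure = {q1, q2, q3, q4, q5, q6, q7}.
Read 'x': q1→∅, q2→{q2, q4}, q3→{q1, q2, q3}, q4→{q3, q6, q7}, q5→∅, q6→{q5}, q7→∅; now {q1, q2, q3, q4, q5, q6, q7}.
Read 'y': q1→{q3}, q2→{q1, q4}, q3→{q5}, q4→{q4}, q5→{q1, q7}, q6→{q4, q6, q7}, q7→{q1, q3}; now {q1, q3, q4, q5, q6, q7}.
Read 'x': q1→∅, q3→{q1, q2, q3}, q4→{q3, q6, q7}, q5→∅, q6→{q5}, q7→∅; union {q1, q2, q3, q5, q6, q7}; ε-closure = {q1, q2, q3, q4, q5, q6, q7}.
Read 'y': q1→{q3}, q2→{q1, q4}, q3→{q5}, q4→{q4}, q5→{q1, q7}, q6→{q4, q6, q7}, q7→{q1, q3}; now {q1, q3, q4, q5, q6, q7}.

{q1, q3, q4, q5, q6, q7}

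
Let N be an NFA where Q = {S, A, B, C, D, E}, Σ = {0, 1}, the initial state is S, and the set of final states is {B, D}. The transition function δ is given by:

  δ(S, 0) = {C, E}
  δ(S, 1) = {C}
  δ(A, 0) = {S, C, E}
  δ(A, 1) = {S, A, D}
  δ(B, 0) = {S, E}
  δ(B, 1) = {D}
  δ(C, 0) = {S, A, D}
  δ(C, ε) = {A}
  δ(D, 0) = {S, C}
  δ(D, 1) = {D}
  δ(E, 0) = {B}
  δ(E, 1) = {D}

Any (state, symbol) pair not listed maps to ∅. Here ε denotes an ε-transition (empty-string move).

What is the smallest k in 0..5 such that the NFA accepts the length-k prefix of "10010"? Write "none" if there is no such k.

2

Start in {S}.
Read '1': S→{C}; union {C}; ε-closure = {A, C}.
Read '0': A→{S, C, E}, C→{S, A, D}; now {S, A, C, D, E}.
None of the earlier sets intersect F, but {S, A, C, D, E} does.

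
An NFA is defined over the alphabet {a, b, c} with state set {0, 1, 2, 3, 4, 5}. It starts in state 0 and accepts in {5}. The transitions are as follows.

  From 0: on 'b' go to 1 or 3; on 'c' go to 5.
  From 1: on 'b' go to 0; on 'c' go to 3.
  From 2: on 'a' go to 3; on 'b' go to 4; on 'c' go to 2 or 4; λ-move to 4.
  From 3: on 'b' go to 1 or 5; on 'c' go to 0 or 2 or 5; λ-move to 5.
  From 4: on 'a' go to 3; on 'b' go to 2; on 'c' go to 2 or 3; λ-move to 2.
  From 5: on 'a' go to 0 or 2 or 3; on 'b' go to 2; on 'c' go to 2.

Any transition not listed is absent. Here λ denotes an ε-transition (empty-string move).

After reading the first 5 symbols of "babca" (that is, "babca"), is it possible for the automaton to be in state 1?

No

Start in {0}.
Read 'b': 0→{1, 3}; union {1, 3}; ε-closure = {1, 3, 5}.
Read 'a': 1→∅, 3→∅, 5→{0, 2, 3}; union {0, 2, 3}; ε-closure = {0, 2, 3, 4, 5}.
Read 'b': 0→{1, 3}, 2→{4}, 3→{1, 5}, 4→{2}, 5→{2}; now {1, 2, 3, 4, 5}.
Read 'c': 1→{3}, 2→{2, 4}, 3→{0, 2, 5}, 4→{2, 3}, 5→{2}; now {0, 2, 3, 4, 5}.
Read 'a': 0→∅, 2→{3}, 3→∅, 4→{3}, 5→{0, 2, 3}; union {0, 2, 3}; ε-closure = {0, 2, 3, 4, 5}.
State 1 is not in {0, 2, 3, 4, 5}.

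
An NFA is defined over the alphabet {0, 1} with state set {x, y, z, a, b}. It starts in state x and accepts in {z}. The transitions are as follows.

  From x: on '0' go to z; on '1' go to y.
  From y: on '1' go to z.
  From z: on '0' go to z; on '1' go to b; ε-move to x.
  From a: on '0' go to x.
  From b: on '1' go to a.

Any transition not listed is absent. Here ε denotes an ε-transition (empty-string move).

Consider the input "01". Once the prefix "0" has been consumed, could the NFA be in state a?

Start in {x}.
Read '0': {x} → {x, z}.
State a is not in {x, z}.

No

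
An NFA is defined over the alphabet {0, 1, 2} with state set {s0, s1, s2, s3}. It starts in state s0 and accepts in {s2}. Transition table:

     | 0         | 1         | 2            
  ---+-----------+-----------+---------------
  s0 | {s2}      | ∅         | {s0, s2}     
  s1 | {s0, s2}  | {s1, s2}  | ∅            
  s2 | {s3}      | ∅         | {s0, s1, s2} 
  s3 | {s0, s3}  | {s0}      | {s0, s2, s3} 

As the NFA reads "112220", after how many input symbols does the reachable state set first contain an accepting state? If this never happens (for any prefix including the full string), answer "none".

none

Start in {s0}.
Read '1': s0→∅; now ∅.
The set is empty and remains empty for the remaining 5 symbols.
No reachable set along the way intersects F.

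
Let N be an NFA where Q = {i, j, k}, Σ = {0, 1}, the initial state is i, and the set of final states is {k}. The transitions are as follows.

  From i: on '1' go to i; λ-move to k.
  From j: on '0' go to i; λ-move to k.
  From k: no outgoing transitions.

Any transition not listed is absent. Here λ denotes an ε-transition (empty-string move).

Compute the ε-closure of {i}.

{i, k}

Begin with {i}.
ε-move i → k; add k.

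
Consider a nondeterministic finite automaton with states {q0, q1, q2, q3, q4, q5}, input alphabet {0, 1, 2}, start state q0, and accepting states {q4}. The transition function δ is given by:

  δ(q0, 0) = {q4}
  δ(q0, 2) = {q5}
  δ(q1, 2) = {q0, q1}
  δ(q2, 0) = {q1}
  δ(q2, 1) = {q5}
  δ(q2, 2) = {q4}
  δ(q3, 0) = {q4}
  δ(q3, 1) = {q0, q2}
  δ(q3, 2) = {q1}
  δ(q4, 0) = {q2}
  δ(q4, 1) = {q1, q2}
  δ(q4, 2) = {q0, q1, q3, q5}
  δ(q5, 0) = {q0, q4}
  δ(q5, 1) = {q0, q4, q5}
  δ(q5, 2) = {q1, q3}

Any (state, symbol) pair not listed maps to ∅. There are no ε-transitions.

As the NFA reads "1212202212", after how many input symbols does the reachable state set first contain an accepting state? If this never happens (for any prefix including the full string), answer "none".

none

Start in {q0}.
Read '1': {q0} → ∅.
The set is empty and remains empty for the remaining 9 symbols.
No reachable set along the way intersects F.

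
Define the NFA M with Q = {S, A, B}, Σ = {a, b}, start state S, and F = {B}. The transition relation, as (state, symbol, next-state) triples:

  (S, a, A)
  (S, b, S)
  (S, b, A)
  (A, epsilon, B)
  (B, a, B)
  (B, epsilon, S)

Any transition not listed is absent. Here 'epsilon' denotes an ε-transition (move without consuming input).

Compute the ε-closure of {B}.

Begin with {B}.
ε-move B → S; add S.

{S, B}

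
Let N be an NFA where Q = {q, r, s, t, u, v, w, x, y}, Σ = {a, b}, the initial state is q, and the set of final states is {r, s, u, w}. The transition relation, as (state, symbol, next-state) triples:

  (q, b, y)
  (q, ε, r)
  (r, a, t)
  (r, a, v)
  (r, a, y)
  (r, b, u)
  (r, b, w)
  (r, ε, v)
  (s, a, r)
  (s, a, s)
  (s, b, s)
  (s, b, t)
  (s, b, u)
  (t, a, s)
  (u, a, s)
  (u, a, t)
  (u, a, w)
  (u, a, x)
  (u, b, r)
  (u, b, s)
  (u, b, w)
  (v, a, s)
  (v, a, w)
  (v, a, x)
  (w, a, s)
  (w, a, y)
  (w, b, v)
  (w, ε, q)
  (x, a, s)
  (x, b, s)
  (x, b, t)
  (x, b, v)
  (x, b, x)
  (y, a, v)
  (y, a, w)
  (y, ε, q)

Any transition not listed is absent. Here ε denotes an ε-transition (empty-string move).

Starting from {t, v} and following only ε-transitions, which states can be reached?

Begin with {t, v}.
No ε-moves leave this set, so the closure equals the set itself.

{t, v}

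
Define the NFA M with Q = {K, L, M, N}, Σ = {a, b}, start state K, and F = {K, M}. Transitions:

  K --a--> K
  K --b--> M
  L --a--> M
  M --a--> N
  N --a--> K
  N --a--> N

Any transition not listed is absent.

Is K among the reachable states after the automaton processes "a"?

Yes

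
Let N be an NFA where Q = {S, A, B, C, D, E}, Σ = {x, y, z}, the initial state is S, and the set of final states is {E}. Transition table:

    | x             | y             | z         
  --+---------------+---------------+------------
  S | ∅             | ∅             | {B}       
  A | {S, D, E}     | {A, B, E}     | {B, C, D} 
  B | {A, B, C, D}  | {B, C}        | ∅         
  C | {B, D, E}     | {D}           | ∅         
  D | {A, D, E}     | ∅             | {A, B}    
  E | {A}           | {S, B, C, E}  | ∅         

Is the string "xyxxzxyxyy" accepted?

Start in {S}.
Read 'x': S→∅; now ∅.
The set is empty and remains empty for the remaining 9 symbols.
The final set ∅ contains no accepting state.

No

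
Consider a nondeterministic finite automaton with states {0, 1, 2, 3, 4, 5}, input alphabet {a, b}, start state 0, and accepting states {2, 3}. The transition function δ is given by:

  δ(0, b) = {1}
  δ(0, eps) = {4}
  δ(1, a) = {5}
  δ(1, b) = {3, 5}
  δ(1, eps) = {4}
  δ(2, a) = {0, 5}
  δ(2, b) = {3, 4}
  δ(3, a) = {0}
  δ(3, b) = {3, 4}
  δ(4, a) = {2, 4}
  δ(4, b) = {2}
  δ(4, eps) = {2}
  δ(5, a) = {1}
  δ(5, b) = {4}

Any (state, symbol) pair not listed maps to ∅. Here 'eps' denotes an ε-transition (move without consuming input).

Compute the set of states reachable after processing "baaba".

Start: ε-closure({0}) = {0, 2, 4}.
Read 'b': {0, 2, 4} → {1, 2, 3, 4}.
Read 'a': {1, 2, 3, 4} → {0, 2, 4, 5}.
Read 'a': {0, 2, 4, 5} → {0, 1, 2, 4, 5}.
Read 'b': {0, 1, 2, 4, 5} → {1, 2, 3, 4, 5}.
Read 'a': {1, 2, 3, 4, 5} → {0, 1, 2, 4, 5}.

{0, 1, 2, 4, 5}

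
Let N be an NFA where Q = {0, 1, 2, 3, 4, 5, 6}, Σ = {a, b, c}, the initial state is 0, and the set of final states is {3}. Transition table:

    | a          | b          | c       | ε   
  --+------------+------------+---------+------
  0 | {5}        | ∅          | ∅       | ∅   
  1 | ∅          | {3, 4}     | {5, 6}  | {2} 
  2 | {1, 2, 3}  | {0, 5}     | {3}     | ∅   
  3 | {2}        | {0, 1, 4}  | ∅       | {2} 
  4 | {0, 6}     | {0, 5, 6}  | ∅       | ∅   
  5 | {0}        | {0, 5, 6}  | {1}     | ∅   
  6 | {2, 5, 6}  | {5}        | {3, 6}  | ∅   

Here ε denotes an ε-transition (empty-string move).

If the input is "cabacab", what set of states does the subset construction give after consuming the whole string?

∅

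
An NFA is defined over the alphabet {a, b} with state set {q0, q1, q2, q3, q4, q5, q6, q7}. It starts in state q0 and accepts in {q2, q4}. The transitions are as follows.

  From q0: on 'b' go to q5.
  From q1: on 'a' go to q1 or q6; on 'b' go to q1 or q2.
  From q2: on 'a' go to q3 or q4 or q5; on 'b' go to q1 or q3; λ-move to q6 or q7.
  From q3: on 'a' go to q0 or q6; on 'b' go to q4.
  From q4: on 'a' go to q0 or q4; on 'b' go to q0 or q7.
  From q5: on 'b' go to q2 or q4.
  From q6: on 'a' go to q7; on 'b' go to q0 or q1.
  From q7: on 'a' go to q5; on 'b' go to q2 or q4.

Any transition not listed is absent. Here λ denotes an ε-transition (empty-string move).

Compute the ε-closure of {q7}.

Begin with {q7}.
No ε-moves leave this set, so the closure equals the set itself.

{q7}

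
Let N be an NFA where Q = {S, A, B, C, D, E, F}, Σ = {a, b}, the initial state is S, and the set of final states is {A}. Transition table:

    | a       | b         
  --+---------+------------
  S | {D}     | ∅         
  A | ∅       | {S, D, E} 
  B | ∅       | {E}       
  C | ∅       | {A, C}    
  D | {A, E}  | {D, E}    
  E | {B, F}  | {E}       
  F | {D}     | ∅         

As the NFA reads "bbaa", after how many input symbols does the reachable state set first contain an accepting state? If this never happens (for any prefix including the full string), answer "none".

Start in {S}.
Read 'b': S→∅; now ∅.
The set is empty and remains empty for the remaining 3 symbols.
No reachable set along the way intersects F.

none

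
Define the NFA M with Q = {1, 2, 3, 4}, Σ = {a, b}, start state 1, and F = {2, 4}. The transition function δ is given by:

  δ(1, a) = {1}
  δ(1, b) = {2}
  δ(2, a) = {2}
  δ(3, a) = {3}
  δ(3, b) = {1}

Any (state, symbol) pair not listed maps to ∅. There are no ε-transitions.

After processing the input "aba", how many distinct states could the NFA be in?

1

Start in {1}.
Read 'a': 1→{1}; now {1}.
Read 'b': 1→{2}; now {2}.
Read 'a': 2→{2}; now {2}.
That set has 1 state.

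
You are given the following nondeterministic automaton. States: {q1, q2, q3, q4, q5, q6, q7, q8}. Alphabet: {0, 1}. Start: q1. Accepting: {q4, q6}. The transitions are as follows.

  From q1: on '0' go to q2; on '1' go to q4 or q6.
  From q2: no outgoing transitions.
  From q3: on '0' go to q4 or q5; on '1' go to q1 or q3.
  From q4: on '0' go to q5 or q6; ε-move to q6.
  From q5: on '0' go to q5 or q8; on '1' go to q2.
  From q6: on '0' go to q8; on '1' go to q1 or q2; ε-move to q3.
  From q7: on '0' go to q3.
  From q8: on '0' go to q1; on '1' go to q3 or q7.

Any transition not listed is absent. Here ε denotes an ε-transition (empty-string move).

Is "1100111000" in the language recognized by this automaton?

Start in {q1}.
Read '1': {q1} → {q3, q4, q6}.
Read '1': {q3, q4, q6} → {q1, q2, q3}.
Read '0': {q1, q2, q3} → {q2, q3, q4, q5, q6}.
Read '0': {q2, q3, q4, q5, q6} → {q3, q4, q5, q6, q8}.
Read '1': {q3, q4, q5, q6, q8} → {q1, q2, q3, q7}.
Read '1': {q1, q2, q3, q7} → {q1, q3, q4, q6}.
Read '1': {q1, q3, q4, q6} → {q1, q2, q3, q4, q6}.
Read '0': {q1, q2, q3, q4, q6} → {q2, q3, q4, q5, q6, q8}.
Read '0': {q2, q3, q4, q5, q6, q8} → {q1, q3, q4, q5, q6, q8}.
Read '0': {q1, q3, q4, q5, q6, q8} → {q1, q2, q3, q4, q5, q6, q8}.
The final set {q1, q2, q3, q4, q5, q6, q8} contains the accepting states q4, q6.

Yes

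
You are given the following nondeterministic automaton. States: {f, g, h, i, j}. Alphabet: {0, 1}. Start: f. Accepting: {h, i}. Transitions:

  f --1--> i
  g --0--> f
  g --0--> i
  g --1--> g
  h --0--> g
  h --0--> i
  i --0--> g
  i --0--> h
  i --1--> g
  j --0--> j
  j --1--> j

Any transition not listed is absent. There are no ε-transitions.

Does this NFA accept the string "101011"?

Start in {f}.
Read '1': f→{i}; now {i}.
Read '0': i→{g, h}; now {g, h}.
Read '1': g→{g}, h→∅; now {g}.
Read '0': g→{f, i}; now {f, i}.
Read '1': f→{i}, i→{g}; now {g, i}.
Read '1': g→{g}, i→{g}; now {g}.
The final set {g} contains no accepting state.

No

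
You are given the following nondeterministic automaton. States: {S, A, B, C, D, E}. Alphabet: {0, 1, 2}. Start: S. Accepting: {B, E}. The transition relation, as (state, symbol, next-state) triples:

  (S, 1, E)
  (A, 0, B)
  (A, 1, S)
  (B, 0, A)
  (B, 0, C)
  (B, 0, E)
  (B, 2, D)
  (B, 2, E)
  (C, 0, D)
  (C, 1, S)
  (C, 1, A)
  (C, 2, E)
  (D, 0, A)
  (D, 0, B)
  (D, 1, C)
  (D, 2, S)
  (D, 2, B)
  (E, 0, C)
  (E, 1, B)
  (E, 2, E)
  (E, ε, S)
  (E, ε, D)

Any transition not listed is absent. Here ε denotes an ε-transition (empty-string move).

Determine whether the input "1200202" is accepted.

Yes

Start in {S}.
Read '1': {S} → {S, D, E}.
Read '2': {S, D, E} → {S, B, D, E}.
Read '0': {S, B, D, E} → {S, A, B, C, D, E}.
Read '0': {S, A, B, C, D, E} → {S, A, B, C, D, E}.
Read '2': {S, A, B, C, D, E} → {S, B, D, E}.
Read '0': {S, B, D, E} → {S, A, B, C, D, E}.
Read '2': {S, A, B, C, D, E} → {S, B, D, E}.
The final set {S, B, D, E} contains the accepting states B, E.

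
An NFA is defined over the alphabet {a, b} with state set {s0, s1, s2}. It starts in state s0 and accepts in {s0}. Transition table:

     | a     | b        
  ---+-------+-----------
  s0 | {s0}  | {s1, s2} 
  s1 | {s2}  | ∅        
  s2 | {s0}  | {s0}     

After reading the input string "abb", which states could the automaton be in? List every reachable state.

{s0}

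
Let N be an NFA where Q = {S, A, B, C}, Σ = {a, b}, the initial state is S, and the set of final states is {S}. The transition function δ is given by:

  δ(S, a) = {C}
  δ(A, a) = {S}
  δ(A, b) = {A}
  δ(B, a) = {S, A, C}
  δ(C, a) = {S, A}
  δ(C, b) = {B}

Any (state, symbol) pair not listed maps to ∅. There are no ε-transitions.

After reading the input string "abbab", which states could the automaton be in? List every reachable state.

∅

Start in {S}.
Read 'a': {S} → {C}.
Read 'b': {C} → {B}.
Read 'b': {B} → ∅.
The set is empty and remains empty for the remaining 2 symbols.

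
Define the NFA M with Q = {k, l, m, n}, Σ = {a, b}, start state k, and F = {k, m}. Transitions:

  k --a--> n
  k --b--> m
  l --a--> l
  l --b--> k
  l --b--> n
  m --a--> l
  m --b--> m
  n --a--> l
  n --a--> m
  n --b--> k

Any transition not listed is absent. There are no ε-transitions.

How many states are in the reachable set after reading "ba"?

1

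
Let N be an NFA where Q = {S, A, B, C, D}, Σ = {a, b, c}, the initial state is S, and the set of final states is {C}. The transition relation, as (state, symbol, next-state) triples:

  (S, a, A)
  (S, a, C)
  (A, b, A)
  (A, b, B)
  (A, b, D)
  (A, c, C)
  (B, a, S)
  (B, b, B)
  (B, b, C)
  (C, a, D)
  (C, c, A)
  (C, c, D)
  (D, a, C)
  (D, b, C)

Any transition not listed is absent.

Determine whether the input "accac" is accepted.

No

Start in {S}.
Read 'a': {S} → {A, C}.
Read 'c': {A, C} → {A, C, D}.
Read 'c': {A, C, D} → {A, C, D}.
Read 'a': {A, C, D} → {C, D}.
Read 'c': {C, D} → {A, D}.
The final set {A, D} contains no accepting state.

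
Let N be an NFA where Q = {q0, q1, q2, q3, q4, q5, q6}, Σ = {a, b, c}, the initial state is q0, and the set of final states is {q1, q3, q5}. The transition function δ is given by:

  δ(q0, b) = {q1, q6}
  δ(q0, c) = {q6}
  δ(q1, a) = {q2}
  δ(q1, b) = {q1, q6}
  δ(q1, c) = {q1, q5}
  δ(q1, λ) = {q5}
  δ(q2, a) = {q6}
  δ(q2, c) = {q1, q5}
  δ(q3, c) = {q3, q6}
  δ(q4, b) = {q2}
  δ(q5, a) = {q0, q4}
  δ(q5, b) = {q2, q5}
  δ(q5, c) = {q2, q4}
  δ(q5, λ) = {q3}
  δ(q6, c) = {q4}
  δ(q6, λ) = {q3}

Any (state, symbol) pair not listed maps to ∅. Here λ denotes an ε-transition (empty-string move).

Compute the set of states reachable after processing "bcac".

{q1, q3, q4, q5, q6}

Start in {q0}.
Read 'b': q0→{q1, q6}; union {q1, q6}; ε-closure = {q1, q3, q5, q6}.
Read 'c': q1→{q1, q5}, q3→{q3, q6}, q5→{q2, q4}, q6→{q4}; now {q1, q2, q3, q4, q5, q6}.
Read 'a': q1→{q2}, q2→{q6}, q3→∅, q4→∅, q5→{q0, q4}, q6→∅; union {q0, q2, q4, q6}; ε-closure = {q0, q2, q3, q4, q6}.
Read 'c': q0→{q6}, q2→{q1, q5}, q3→{q3, q6}, q4→∅, q6→{q4}; now {q1, q3, q4, q5, q6}.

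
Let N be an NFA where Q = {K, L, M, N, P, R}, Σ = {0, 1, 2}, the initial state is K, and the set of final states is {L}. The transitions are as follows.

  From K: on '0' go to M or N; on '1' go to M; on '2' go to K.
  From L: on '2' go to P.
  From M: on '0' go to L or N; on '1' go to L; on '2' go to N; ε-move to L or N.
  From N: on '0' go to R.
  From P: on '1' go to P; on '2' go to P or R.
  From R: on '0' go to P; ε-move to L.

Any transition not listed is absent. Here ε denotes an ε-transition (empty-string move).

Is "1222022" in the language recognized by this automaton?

Start in {K}.
Read '1': K→{M}; union {M}; ε-closure = {L, M, N}.
Read '2': L→{P}, M→{N}, N→∅; now {N, P}.
Read '2': N→∅, P→{P, R}; union {P, R}; ε-closure = {L, P, R}.
Read '2': L→{P}, P→{P, R}, R→∅; union {P, R}; ε-closure = {L, P, R}.
Read '0': L→∅, P→∅, R→{P}; now {P}.
Read '2': P→{P, R}; union {P, R}; ε-closure = {L, P, R}.
Read '2': L→{P}, P→{P, R}, R→∅; union {P, R}; ε-closure = {L, P, R}.
The final set {L, P, R} contains the accepting state L.

Yes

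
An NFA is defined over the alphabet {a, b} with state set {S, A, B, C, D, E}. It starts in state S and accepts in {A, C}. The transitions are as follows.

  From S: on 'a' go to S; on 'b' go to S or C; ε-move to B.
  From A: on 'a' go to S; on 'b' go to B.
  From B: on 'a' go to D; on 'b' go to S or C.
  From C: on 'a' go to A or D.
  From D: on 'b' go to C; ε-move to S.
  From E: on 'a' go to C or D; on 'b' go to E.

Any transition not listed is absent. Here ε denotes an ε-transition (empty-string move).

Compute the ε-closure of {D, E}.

Begin with {D, E}.
ε-move D → S; add S.
ε-move S → B; add B.

{S, B, D, E}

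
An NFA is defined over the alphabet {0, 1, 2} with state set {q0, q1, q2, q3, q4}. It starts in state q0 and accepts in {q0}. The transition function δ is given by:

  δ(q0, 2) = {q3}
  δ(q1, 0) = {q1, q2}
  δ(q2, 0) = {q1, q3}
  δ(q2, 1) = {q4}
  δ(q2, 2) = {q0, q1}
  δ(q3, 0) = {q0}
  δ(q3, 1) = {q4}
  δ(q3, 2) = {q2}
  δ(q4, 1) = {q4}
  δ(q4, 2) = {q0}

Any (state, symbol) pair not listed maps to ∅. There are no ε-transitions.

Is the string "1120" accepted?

Start in {q0}.
Read '1': {q0} → ∅.
The set is empty and remains empty for the remaining 3 symbols.
The final set ∅ contains no accepting state.

No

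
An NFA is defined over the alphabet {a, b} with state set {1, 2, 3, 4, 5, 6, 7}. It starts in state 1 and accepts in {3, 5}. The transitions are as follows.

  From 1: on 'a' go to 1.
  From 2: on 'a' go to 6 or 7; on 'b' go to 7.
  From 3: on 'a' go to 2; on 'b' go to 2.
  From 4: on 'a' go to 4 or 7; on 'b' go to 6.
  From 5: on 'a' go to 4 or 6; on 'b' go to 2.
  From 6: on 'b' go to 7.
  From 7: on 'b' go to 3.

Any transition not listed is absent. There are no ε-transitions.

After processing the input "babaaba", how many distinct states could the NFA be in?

0

Start in {1}.
Read 'b': {1} → ∅.
The set is empty and remains empty for the remaining 6 symbols.
That set has 0 states.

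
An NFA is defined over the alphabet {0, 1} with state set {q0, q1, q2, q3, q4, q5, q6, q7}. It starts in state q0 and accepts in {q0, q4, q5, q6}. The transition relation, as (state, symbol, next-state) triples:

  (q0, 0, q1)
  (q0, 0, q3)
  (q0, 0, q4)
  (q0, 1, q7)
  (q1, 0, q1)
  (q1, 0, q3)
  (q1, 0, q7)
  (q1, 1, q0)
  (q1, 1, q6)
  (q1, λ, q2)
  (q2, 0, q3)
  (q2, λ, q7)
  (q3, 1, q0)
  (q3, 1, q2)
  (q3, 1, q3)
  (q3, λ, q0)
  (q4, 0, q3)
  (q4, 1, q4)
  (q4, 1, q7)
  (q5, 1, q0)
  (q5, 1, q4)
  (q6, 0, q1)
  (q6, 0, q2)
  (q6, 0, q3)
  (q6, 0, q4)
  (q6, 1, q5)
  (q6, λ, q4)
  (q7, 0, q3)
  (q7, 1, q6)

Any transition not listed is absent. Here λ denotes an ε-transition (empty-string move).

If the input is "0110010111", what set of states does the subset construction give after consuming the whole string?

{q0, q2, q3, q4, q5, q6, q7}

Start in {q0}.
Read '0': {q0} → {q0, q1, q2, q3, q4, q7}.
Read '1': {q0, q1, q2, q3, q4, q7} → {q0, q2, q3, q4, q6, q7}.
Read '1': {q0, q2, q3, q4, q6, q7} → {q0, q2, q3, q4, q5, q6, q7}.
Read '0': {q0, q2, q3, q4, q5, q6, q7} → {q0, q1, q2, q3, q4, q7}.
Read '0': {q0, q1, q2, q3, q4, q7} → {q0, q1, q2, q3, q4, q7}.
Read '1': {q0, q1, q2, q3, q4, q7} → {q0, q2, q3, q4, q6, q7}.
Read '0': {q0, q2, q3, q4, q6, q7} → {q0, q1, q2, q3, q4, q7}.
Read '1': {q0, q1, q2, q3, q4, q7} → {q0, q2, q3, q4, q6, q7}.
Read '1': {q0, q2, q3, q4, q6, q7} → {q0, q2, q3, q4, q5, q6, q7}.
Read '1': {q0, q2, q3, q4, q5, q6, q7} → {q0, q2, q3, q4, q5, q6, q7}.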